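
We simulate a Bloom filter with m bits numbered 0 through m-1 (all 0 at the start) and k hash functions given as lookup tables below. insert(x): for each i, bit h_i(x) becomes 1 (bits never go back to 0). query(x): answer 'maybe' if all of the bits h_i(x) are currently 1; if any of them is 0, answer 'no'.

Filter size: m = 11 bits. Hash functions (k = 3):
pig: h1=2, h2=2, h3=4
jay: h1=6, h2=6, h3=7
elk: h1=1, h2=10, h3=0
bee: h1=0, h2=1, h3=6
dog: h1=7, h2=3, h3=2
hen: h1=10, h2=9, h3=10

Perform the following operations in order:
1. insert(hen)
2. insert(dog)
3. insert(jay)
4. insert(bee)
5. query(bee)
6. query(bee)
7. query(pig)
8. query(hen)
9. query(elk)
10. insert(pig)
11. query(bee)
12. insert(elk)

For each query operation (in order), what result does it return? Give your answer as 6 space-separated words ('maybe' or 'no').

Start: bits=00000000000
Op 1: insert hen -> sets bits 9 10 -> bits=00000000011
Op 2: insert dog -> sets bits 2 3 7 -> bits=00110001011
Op 3: insert jay -> sets bits 6 7 -> bits=00110011011
Op 4: insert bee -> sets bits 0 1 6 -> bits=11110011011
Op 5: query bee -> checks bit0=1, bit1=1, bit6=1 (all 1) -> maybe
Op 6: query bee -> checks bit0=1, bit1=1, bit6=1 (all 1) -> maybe
Op 7: query pig -> checks bit2=1, bit4=0 (has a 0) -> no
Op 8: query hen -> checks bit9=1, bit10=1 (all 1) -> maybe
Op 9: query elk -> checks bit0=1, bit1=1, bit10=1 (all 1) -> maybe
Op 10: insert pig -> sets bits 2 4 -> bits=11111011011
Op 11: query bee -> checks bit0=1, bit1=1, bit6=1 (all 1) -> maybe
Op 12: insert elk -> sets bits 0 1 10 -> bits=11111011011
Query results in order: maybe maybe no maybe maybe maybe

Answer: maybe maybe no maybe maybe maybe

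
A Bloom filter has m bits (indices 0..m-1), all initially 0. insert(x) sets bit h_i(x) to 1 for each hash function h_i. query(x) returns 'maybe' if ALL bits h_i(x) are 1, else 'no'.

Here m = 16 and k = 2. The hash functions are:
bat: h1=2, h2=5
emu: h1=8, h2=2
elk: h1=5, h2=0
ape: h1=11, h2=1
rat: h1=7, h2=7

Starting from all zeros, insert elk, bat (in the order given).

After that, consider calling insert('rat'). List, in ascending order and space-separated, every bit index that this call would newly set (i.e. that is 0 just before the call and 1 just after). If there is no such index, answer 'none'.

Start: bits=0000000000000000
After insert 'elk': sets bits 0 5 -> bits=1000010000000000
After insert 'bat': sets bits 2 5 -> bits=1010010000000000
insert 'rat' would touch bits 7; currently bit7=0
Bits that are 0 among those (would change 0->1): 7

Answer: 7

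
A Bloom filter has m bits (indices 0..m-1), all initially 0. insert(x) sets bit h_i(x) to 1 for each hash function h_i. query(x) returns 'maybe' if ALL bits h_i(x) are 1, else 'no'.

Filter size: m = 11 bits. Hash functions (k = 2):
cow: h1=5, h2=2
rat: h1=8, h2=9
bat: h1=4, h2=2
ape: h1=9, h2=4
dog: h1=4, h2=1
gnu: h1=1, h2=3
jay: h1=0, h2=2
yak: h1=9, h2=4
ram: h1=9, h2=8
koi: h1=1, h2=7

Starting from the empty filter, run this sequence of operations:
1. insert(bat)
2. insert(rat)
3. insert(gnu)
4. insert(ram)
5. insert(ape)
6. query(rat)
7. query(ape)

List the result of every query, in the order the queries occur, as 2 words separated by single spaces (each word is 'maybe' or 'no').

Answer: maybe maybe

Derivation:
Start: bits=00000000000
Op 1: insert bat -> sets bits 2 4 -> bits=00101000000
Op 2: insert rat -> sets bits 8 9 -> bits=00101000110
Op 3: insert gnu -> sets bits 1 3 -> bits=01111000110
Op 4: insert ram -> sets bits 8 9 -> bits=01111000110
Op 5: insert ape -> sets bits 4 9 -> bits=01111000110
Op 6: query rat -> checks bit8=1, bit9=1 (all 1) -> maybe
Op 7: query ape -> checks bit4=1, bit9=1 (all 1) -> maybe
Query results in order: maybe maybe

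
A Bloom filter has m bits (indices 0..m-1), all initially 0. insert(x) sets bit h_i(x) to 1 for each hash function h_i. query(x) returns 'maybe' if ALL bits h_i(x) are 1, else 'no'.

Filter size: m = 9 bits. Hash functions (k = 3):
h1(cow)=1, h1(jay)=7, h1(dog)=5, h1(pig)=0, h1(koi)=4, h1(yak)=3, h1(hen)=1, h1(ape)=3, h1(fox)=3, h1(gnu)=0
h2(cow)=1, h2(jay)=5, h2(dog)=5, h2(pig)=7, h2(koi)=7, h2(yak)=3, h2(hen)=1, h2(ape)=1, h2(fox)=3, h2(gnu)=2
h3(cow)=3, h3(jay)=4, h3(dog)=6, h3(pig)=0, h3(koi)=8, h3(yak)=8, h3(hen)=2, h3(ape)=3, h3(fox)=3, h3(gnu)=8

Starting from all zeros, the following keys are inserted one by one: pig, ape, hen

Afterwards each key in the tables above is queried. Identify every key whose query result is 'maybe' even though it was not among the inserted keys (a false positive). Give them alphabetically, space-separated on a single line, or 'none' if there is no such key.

Answer: cow fox

Derivation:
Start: bits=000000000
After insert 'pig': sets bits 0 7 -> bits=100000010
After insert 'ape': sets bits 1 3 -> bits=110100010
After insert 'hen': sets bits 1 2 -> bits=111100010
Not inserted: cow dog fox gnu jay koi yak — query each against bits=111100010:
query cow: checks bit1=1, bit3=1 (all 1) -> maybe => FALSE POSITIVE
query dog: checks bit5=0, bit6=0 (has a 0) -> no => not a false positive
query fox: checks bit3=1 (all 1) -> maybe => FALSE POSITIVE
query gnu: checks bit0=1, bit2=1, bit8=0 (has a 0) -> no => not a false positive
query jay: checks bit4=0, bit5=0, bit7=1 (has a 0) -> no => not a false positive
query koi: checks bit4=0, bit7=1, bit8=0 (has a 0) -> no => not a false positive
query yak: checks bit3=1, bit8=0 (has a 0) -> no => not a false positive
False positives (alphabetical): cow fox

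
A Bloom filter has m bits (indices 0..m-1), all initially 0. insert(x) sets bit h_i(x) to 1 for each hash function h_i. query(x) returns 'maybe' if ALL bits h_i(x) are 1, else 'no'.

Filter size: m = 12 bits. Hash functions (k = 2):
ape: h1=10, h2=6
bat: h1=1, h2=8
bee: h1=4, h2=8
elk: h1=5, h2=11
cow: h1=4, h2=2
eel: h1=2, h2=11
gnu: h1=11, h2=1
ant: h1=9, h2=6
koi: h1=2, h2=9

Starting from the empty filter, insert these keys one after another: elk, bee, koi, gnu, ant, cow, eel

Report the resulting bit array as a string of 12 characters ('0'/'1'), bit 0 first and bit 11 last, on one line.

Answer: 011011101101

Derivation:
Start: bits=000000000000
After insert 'elk': sets bits 5 11 -> bits=000001000001
After insert 'bee': sets bits 4 8 -> bits=000011001001
After insert 'koi': sets bits 2 9 -> bits=001011001101
After insert 'gnu': sets bits 1 11 -> bits=011011001101
After insert 'ant': sets bits 6 9 -> bits=011011101101
After insert 'cow': sets bits 2 4 -> bits=011011101101
After insert 'eel': sets bits 2 11 -> bits=011011101101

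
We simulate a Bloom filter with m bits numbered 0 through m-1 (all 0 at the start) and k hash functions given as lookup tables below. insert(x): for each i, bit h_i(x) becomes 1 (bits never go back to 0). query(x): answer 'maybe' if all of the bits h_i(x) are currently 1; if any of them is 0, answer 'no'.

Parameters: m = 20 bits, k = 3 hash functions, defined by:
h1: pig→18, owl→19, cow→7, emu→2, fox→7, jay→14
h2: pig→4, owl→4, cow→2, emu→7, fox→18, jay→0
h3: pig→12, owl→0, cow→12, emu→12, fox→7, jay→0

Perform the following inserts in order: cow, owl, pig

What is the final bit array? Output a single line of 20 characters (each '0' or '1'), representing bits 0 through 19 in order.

Start: bits=00000000000000000000
After insert 'cow': sets bits 2 7 12 -> bits=00100001000010000000
After insert 'owl': sets bits 0 4 19 -> bits=10101001000010000001
After insert 'pig': sets bits 4 12 18 -> bits=10101001000010000011

Answer: 10101001000010000011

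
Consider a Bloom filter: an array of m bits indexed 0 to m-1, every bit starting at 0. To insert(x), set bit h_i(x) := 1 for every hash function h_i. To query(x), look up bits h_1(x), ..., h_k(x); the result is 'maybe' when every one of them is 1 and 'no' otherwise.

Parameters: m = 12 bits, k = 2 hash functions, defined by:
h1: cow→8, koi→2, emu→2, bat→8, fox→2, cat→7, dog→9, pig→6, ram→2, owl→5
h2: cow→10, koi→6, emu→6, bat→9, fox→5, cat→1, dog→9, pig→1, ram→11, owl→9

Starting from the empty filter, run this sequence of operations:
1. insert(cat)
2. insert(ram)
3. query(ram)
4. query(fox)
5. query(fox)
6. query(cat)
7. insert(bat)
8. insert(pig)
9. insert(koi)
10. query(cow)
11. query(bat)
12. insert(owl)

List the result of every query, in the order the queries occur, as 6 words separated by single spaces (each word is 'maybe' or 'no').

Answer: maybe no no maybe no maybe

Derivation:
Start: bits=000000000000
Op 1: insert cat -> sets bits 1 7 -> bits=010000010000
Op 2: insert ram -> sets bits 2 11 -> bits=011000010001
Op 3: query ram -> checks bit2=1, bit11=1 (all 1) -> maybe
Op 4: query fox -> checks bit2=1, bit5=0 (has a 0) -> no
Op 5: query fox -> checks bit2=1, bit5=0 (has a 0) -> no
Op 6: query cat -> checks bit1=1, bit7=1 (all 1) -> maybe
Op 7: insert bat -> sets bits 8 9 -> bits=011000011101
Op 8: insert pig -> sets bits 1 6 -> bits=011000111101
Op 9: insert koi -> sets bits 2 6 -> bits=011000111101
Op 10: query cow -> checks bit8=1, bit10=0 (has a 0) -> no
Op 11: query bat -> checks bit8=1, bit9=1 (all 1) -> maybe
Op 12: insert owl -> sets bits 5 9 -> bits=011001111101
Query results in order: maybe no no maybe no maybe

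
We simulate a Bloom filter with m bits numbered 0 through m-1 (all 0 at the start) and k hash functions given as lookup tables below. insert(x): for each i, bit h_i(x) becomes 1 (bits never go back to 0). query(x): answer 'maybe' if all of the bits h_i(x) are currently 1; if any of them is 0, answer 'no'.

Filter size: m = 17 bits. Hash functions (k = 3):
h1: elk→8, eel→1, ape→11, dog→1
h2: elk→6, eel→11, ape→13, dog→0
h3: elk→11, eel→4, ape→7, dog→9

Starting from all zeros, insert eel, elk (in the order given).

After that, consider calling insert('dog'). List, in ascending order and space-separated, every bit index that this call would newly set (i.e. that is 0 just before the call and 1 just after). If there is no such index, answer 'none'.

Answer: 0 9

Derivation:
Start: bits=00000000000000000
After insert 'eel': sets bits 1 4 11 -> bits=01001000000100000
After insert 'elk': sets bits 6 8 11 -> bits=01001010100100000
insert 'dog' would touch bits 0 1 9; currently bit0=0, bit1=1, bit9=0
Bits that are 0 among those (would change 0->1): 0 9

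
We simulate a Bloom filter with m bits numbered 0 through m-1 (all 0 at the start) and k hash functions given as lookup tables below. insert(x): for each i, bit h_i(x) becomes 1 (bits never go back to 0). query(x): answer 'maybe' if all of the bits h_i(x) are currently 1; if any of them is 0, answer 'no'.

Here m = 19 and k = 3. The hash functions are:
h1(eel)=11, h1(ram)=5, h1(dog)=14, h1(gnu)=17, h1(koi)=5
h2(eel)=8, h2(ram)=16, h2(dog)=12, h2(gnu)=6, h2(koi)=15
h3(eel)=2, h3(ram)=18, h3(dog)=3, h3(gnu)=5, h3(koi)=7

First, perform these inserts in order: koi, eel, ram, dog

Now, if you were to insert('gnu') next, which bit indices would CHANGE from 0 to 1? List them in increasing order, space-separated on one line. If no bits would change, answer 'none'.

Answer: 6 17

Derivation:
Start: bits=0000000000000000000
After insert 'koi': sets bits 5 7 15 -> bits=0000010100000001000
After insert 'eel': sets bits 2 8 11 -> bits=0010010110010001000
After insert 'ram': sets bits 5 16 18 -> bits=0010010110010001101
After insert 'dog': sets bits 3 12 14 -> bits=0011010110011011101
insert 'gnu' would touch bits 5 6 17; currently bit5=1, bit6=0, bit17=0
Bits that are 0 among those (would change 0->1): 6 17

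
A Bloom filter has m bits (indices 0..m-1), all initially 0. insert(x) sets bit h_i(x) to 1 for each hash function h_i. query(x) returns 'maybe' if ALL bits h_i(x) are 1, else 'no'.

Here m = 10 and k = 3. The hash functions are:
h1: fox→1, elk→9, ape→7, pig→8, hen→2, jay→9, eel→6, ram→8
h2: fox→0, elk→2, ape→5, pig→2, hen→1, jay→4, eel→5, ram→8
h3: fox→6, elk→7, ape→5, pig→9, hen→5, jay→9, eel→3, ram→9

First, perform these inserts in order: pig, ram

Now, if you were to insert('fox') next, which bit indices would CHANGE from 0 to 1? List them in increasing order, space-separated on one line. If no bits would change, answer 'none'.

Answer: 0 1 6

Derivation:
Start: bits=0000000000
After insert 'pig': sets bits 2 8 9 -> bits=0010000011
After insert 'ram': sets bits 8 9 -> bits=0010000011
insert 'fox' would touch bits 0 1 6; currently bit0=0, bit1=0, bit6=0
Bits that are 0 among those (would change 0->1): 0 1 6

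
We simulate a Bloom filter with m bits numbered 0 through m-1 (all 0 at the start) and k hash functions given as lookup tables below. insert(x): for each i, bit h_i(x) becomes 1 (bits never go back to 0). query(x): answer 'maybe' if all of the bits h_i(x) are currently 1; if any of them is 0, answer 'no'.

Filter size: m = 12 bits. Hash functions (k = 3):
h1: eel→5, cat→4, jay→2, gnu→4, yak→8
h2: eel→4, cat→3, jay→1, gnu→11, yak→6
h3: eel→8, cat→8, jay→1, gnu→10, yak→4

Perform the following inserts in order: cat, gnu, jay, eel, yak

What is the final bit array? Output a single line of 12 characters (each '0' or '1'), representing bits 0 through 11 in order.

Answer: 011111101011

Derivation:
Start: bits=000000000000
After insert 'cat': sets bits 3 4 8 -> bits=000110001000
After insert 'gnu': sets bits 4 10 11 -> bits=000110001011
After insert 'jay': sets bits 1 2 -> bits=011110001011
After insert 'eel': sets bits 4 5 8 -> bits=011111001011
After insert 'yak': sets bits 4 6 8 -> bits=011111101011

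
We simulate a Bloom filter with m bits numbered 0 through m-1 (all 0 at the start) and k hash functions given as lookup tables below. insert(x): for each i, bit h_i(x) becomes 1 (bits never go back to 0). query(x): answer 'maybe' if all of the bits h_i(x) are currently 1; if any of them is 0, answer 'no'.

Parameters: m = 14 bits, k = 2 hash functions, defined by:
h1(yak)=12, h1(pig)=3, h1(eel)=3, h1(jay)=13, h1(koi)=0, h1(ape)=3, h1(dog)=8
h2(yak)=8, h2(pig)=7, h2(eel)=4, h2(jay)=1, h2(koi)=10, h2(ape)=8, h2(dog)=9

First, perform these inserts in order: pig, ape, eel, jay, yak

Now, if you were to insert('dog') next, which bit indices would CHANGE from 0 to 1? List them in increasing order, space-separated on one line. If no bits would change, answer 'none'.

Start: bits=00000000000000
After insert 'pig': sets bits 3 7 -> bits=00010001000000
After insert 'ape': sets bits 3 8 -> bits=00010001100000
After insert 'eel': sets bits 3 4 -> bits=00011001100000
After insert 'jay': sets bits 1 13 -> bits=01011001100001
After insert 'yak': sets bits 8 12 -> bits=01011001100011
insert 'dog' would touch bits 8 9; currently bit8=1, bit9=0
Bits that are 0 among those (would change 0->1): 9

Answer: 9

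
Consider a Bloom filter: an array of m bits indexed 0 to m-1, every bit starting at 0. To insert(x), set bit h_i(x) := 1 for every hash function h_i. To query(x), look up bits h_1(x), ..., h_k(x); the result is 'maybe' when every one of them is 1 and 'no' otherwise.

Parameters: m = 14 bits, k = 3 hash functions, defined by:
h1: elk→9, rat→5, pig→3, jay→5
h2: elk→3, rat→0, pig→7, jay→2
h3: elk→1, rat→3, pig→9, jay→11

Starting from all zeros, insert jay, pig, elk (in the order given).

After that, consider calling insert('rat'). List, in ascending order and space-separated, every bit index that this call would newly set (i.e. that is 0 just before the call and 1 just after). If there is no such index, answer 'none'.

Start: bits=00000000000000
After insert 'jay': sets bits 2 5 11 -> bits=00100100000100
After insert 'pig': sets bits 3 7 9 -> bits=00110101010100
After insert 'elk': sets bits 1 3 9 -> bits=01110101010100
insert 'rat' would touch bits 0 3 5; currently bit0=0, bit3=1, bit5=1
Bits that are 0 among those (would change 0->1): 0

Answer: 0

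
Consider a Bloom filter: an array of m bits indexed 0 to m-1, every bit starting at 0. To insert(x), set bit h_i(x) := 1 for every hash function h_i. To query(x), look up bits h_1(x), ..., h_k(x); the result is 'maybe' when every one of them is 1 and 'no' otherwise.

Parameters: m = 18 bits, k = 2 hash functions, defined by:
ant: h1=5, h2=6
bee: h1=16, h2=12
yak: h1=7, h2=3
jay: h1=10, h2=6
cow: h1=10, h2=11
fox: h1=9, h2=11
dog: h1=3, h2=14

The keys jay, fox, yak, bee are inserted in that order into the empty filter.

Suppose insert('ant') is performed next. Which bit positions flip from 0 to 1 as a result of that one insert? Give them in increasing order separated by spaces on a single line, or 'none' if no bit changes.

Answer: 5

Derivation:
Start: bits=000000000000000000
After insert 'jay': sets bits 6 10 -> bits=000000100010000000
After insert 'fox': sets bits 9 11 -> bits=000000100111000000
After insert 'yak': sets bits 3 7 -> bits=000100110111000000
After insert 'bee': sets bits 12 16 -> bits=000100110111100010
insert 'ant' would touch bits 5 6; currently bit5=0, bit6=1
Bits that are 0 among those (would change 0->1): 5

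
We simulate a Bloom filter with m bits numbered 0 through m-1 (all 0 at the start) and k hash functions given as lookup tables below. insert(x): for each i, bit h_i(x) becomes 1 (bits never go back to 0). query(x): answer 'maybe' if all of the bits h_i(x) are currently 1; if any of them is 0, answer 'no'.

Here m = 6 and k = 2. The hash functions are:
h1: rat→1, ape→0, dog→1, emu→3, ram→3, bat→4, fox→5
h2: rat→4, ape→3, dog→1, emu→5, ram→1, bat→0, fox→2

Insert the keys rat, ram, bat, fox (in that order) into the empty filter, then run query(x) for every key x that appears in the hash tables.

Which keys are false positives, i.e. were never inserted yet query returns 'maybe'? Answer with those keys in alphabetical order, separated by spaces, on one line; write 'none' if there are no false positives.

Answer: ape dog emu

Derivation:
Start: bits=000000
After insert 'rat': sets bits 1 4 -> bits=010010
After insert 'ram': sets bits 1 3 -> bits=010110
After insert 'bat': sets bits 0 4 -> bits=110110
After insert 'fox': sets bits 2 5 -> bits=111111
Not inserted: ape dog emu — query each against bits=111111:
query ape: checks bit0=1, bit3=1 (all 1) -> maybe => FALSE POSITIVE
query dog: checks bit1=1 (all 1) -> maybe => FALSE POSITIVE
query emu: checks bit3=1, bit5=1 (all 1) -> maybe => FALSE POSITIVE
False positives (alphabetical): ape dog emu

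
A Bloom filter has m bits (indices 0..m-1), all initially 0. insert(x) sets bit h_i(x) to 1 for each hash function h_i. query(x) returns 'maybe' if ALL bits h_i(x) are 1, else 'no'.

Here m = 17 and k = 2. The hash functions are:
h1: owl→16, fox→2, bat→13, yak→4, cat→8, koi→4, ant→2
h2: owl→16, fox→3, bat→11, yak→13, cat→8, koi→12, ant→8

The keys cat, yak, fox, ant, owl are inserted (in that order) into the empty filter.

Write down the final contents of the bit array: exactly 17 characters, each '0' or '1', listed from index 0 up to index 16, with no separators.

Answer: 00111000100001001

Derivation:
Start: bits=00000000000000000
After insert 'cat': sets bits 8 -> bits=00000000100000000
After insert 'yak': sets bits 4 13 -> bits=00001000100001000
After insert 'fox': sets bits 2 3 -> bits=00111000100001000
After insert 'ant': sets bits 2 8 -> bits=00111000100001000
After insert 'owl': sets bits 16 -> bits=00111000100001001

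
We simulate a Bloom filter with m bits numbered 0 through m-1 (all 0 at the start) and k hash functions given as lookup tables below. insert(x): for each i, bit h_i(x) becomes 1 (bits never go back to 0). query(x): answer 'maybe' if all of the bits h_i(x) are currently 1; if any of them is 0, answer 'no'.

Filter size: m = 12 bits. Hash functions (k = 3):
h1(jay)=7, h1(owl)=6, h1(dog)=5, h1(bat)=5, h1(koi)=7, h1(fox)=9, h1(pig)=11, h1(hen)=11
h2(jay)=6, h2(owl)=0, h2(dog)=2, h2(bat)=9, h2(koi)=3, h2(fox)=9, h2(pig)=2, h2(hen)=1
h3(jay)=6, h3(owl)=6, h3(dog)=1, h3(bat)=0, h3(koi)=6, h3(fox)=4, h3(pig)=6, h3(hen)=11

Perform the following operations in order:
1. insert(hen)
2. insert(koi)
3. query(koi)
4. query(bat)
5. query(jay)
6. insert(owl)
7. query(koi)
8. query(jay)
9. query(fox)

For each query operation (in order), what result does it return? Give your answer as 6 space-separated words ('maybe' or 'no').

Answer: maybe no maybe maybe maybe no

Derivation:
Start: bits=000000000000
Op 1: insert hen -> sets bits 1 11 -> bits=010000000001
Op 2: insert koi -> sets bits 3 6 7 -> bits=010100110001
Op 3: query koi -> checks bit3=1, bit6=1, bit7=1 (all 1) -> maybe
Op 4: query bat -> checks bit0=0, bit5=0, bit9=0 (has a 0) -> no
Op 5: query jay -> checks bit6=1, bit7=1 (all 1) -> maybe
Op 6: insert owl -> sets bits 0 6 -> bits=110100110001
Op 7: query koi -> checks bit3=1, bit6=1, bit7=1 (all 1) -> maybe
Op 8: query jay -> checks bit6=1, bit7=1 (all 1) -> maybe
Op 9: query fox -> checks bit4=0, bit9=0 (has a 0) -> no
Query results in order: maybe no maybe maybe maybe no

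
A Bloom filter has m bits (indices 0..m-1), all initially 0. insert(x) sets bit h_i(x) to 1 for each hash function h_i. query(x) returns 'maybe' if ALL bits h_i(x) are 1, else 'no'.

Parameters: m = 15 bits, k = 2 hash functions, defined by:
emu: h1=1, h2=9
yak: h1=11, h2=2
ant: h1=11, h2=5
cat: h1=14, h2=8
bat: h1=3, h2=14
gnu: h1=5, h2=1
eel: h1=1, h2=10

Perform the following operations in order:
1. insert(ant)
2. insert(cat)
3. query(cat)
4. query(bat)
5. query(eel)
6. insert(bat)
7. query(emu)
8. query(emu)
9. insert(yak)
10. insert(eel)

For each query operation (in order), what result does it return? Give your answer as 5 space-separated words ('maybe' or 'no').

Answer: maybe no no no no

Derivation:
Start: bits=000000000000000
Op 1: insert ant -> sets bits 5 11 -> bits=000001000001000
Op 2: insert cat -> sets bits 8 14 -> bits=000001001001001
Op 3: query cat -> checks bit8=1, bit14=1 (all 1) -> maybe
Op 4: query bat -> checks bit3=0, bit14=1 (has a 0) -> no
Op 5: query eel -> checks bit1=0, bit10=0 (has a 0) -> no
Op 6: insert bat -> sets bits 3 14 -> bits=000101001001001
Op 7: query emu -> checks bit1=0, bit9=0 (has a 0) -> no
Op 8: query emu -> checks bit1=0, bit9=0 (has a 0) -> no
Op 9: insert yak -> sets bits 2 11 -> bits=001101001001001
Op 10: insert eel -> sets bits 1 10 -> bits=011101001011001
Query results in order: maybe no no no no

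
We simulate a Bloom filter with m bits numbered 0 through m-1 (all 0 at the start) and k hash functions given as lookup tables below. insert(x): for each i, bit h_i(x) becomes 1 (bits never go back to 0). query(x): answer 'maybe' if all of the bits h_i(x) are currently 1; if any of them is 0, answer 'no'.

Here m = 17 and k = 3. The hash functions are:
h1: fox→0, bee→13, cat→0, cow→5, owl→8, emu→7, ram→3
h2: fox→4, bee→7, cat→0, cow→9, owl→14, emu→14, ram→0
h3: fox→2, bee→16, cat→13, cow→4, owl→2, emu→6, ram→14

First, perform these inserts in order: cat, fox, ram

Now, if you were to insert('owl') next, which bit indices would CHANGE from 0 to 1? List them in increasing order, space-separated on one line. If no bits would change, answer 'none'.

Answer: 8

Derivation:
Start: bits=00000000000000000
After insert 'cat': sets bits 0 13 -> bits=10000000000001000
After insert 'fox': sets bits 0 2 4 -> bits=10101000000001000
After insert 'ram': sets bits 0 3 14 -> bits=10111000000001100
insert 'owl' would touch bits 2 8 14; currently bit2=1, bit8=0, bit14=1
Bits that are 0 among those (would change 0->1): 8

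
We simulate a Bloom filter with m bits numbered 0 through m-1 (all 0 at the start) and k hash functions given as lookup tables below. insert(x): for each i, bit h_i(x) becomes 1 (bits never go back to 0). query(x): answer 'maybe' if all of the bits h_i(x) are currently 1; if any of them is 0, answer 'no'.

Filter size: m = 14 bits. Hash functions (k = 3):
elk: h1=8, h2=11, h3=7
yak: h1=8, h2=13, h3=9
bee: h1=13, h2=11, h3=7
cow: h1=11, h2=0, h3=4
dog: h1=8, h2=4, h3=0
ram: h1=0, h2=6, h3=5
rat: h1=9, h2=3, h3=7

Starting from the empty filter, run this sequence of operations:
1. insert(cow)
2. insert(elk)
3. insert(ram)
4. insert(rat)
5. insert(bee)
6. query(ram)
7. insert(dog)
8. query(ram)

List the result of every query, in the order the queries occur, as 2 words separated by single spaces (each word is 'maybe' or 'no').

Start: bits=00000000000000
Op 1: insert cow -> sets bits 0 4 11 -> bits=10001000000100
Op 2: insert elk -> sets bits 7 8 11 -> bits=10001001100100
Op 3: insert ram -> sets bits 0 5 6 -> bits=10001111100100
Op 4: insert rat -> sets bits 3 7 9 -> bits=10011111110100
Op 5: insert bee -> sets bits 7 11 13 -> bits=10011111110101
Op 6: query ram -> checks bit0=1, bit5=1, bit6=1 (all 1) -> maybe
Op 7: insert dog -> sets bits 0 4 8 -> bits=10011111110101
Op 8: query ram -> checks bit0=1, bit5=1, bit6=1 (all 1) -> maybe
Query results in order: maybe maybe

Answer: maybe maybe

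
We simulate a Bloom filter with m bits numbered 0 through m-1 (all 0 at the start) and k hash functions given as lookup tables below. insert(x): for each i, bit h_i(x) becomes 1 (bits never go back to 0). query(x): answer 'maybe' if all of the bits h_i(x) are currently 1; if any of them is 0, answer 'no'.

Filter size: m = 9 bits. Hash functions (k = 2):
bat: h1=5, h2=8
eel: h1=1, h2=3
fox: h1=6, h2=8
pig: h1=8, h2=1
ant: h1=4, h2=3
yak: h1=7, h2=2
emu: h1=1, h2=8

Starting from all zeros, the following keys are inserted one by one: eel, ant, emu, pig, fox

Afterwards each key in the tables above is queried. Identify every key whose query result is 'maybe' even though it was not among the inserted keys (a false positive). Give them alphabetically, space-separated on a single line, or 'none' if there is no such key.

Start: bits=000000000
After insert 'eel': sets bits 1 3 -> bits=010100000
After insert 'ant': sets bits 3 4 -> bits=010110000
After insert 'emu': sets bits 1 8 -> bits=010110001
After insert 'pig': sets bits 1 8 -> bits=010110001
After insert 'fox': sets bits 6 8 -> bits=010110101
Not inserted: bat yak — query each against bits=010110101:
query bat: checks bit5=0, bit8=1 (has a 0) -> no => not a false positive
query yak: checks bit2=0, bit7=0 (has a 0) -> no => not a false positive
False positives (alphabetical): none

Answer: none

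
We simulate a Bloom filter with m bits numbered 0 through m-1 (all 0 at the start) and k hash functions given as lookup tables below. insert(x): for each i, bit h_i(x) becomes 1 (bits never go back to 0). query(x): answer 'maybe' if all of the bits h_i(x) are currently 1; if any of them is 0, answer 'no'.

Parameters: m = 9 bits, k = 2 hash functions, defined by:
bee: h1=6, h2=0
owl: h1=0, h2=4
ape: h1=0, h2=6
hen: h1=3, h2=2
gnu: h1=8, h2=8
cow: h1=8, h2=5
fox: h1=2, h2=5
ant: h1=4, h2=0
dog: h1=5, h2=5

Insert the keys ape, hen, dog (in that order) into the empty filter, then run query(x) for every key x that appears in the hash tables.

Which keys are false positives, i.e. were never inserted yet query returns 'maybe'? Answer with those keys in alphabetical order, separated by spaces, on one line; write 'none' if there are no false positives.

Answer: bee fox

Derivation:
Start: bits=000000000
After insert 'ape': sets bits 0 6 -> bits=100000100
After insert 'hen': sets bits 2 3 -> bits=101100100
After insert 'dog': sets bits 5 -> bits=101101100
Not inserted: ant bee cow fox gnu owl — query each against bits=101101100:
query ant: checks bit0=1, bit4=0 (has a 0) -> no => not a false positive
query bee: checks bit0=1, bit6=1 (all 1) -> maybe => FALSE POSITIVE
query cow: checks bit5=1, bit8=0 (has a 0) -> no => not a false positive
query fox: checks bit2=1, bit5=1 (all 1) -> maybe => FALSE POSITIVE
query gnu: checks bit8=0 (has a 0) -> no => not a false positive
query owl: checks bit0=1, bit4=0 (has a 0) -> no => not a false positive
False positives (alphabetical): bee fox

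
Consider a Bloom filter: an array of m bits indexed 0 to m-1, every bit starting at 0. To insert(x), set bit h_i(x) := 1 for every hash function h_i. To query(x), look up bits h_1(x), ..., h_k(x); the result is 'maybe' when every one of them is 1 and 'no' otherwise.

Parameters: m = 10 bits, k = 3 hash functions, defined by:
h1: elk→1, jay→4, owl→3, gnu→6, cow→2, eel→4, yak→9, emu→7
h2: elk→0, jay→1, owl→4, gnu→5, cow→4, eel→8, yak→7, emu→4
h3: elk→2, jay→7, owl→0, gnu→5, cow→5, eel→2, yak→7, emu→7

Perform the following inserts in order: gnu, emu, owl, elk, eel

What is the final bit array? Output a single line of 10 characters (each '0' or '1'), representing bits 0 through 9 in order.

Start: bits=0000000000
After insert 'gnu': sets bits 5 6 -> bits=0000011000
After insert 'emu': sets bits 4 7 -> bits=0000111100
After insert 'owl': sets bits 0 3 4 -> bits=1001111100
After insert 'elk': sets bits 0 1 2 -> bits=1111111100
After insert 'eel': sets bits 2 4 8 -> bits=1111111110

Answer: 1111111110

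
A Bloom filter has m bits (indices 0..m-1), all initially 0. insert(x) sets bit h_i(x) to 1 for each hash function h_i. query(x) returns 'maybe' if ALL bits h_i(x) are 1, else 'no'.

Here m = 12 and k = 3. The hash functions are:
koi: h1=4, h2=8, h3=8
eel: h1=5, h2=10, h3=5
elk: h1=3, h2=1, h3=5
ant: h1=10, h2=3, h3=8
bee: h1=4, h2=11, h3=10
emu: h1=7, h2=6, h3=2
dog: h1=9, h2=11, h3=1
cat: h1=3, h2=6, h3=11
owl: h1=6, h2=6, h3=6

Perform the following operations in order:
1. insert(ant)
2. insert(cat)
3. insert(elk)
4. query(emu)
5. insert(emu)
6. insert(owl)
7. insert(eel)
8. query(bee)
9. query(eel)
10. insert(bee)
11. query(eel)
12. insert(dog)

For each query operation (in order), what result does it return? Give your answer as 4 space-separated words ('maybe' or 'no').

Start: bits=000000000000
Op 1: insert ant -> sets bits 3 8 10 -> bits=000100001010
Op 2: insert cat -> sets bits 3 6 11 -> bits=000100101011
Op 3: insert elk -> sets bits 1 3 5 -> bits=010101101011
Op 4: query emu -> checks bit2=0, bit6=1, bit7=0 (has a 0) -> no
Op 5: insert emu -> sets bits 2 6 7 -> bits=011101111011
Op 6: insert owl -> sets bits 6 -> bits=011101111011
Op 7: insert eel -> sets bits 5 10 -> bits=011101111011
Op 8: query bee -> checks bit4=0, bit10=1, bit11=1 (has a 0) -> no
Op 9: query eel -> checks bit5=1, bit10=1 (all 1) -> maybe
Op 10: insert bee -> sets bits 4 10 11 -> bits=011111111011
Op 11: query eel -> checks bit5=1, bit10=1 (all 1) -> maybe
Op 12: insert dog -> sets bits 1 9 11 -> bits=011111111111
Query results in order: no no maybe maybe

Answer: no no maybe maybe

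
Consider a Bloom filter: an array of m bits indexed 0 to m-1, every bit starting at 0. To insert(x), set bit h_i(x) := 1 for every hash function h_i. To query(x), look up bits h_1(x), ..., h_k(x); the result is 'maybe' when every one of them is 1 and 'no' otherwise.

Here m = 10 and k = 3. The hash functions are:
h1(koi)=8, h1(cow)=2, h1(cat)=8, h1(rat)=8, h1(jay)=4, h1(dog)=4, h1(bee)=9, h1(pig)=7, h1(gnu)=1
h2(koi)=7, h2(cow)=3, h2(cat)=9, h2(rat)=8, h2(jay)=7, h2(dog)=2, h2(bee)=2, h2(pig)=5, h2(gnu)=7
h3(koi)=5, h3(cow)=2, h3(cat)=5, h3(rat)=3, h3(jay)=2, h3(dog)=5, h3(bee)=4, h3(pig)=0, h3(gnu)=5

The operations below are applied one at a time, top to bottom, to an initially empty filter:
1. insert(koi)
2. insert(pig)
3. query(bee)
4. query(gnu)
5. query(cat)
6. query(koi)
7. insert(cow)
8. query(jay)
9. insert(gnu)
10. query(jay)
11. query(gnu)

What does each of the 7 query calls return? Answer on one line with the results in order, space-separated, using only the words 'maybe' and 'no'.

Start: bits=0000000000
Op 1: insert koi -> sets bits 5 7 8 -> bits=0000010110
Op 2: insert pig -> sets bits 0 5 7 -> bits=1000010110
Op 3: query bee -> checks bit2=0, bit4=0, bit9=0 (has a 0) -> no
Op 4: query gnu -> checks bit1=0, bit5=1, bit7=1 (has a 0) -> no
Op 5: query cat -> checks bit5=1, bit8=1, bit9=0 (has a 0) -> no
Op 6: query koi -> checks bit5=1, bit7=1, bit8=1 (all 1) -> maybe
Op 7: insert cow -> sets bits 2 3 -> bits=1011010110
Op 8: query jay -> checks bit2=1, bit4=0, bit7=1 (has a 0) -> no
Op 9: insert gnu -> sets bits 1 5 7 -> bits=1111010110
Op 10: query jay -> checks bit2=1, bit4=0, bit7=1 (has a 0) -> no
Op 11: query gnu -> checks bit1=1, bit5=1, bit7=1 (all 1) -> maybe
Query results in order: no no no maybe no no maybe

Answer: no no no maybe no no maybe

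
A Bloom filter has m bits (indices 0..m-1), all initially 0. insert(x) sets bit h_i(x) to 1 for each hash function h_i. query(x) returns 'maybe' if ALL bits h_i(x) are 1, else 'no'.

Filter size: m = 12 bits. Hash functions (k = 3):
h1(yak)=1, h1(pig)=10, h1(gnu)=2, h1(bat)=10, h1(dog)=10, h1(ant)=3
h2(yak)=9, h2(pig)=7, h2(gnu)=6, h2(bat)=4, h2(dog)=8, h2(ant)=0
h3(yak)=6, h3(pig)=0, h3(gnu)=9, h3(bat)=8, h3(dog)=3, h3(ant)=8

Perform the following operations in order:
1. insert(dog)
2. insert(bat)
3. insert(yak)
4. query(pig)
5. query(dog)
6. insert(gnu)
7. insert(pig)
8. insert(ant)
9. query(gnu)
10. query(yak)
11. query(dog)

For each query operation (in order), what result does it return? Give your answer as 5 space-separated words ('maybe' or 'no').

Answer: no maybe maybe maybe maybe

Derivation:
Start: bits=000000000000
Op 1: insert dog -> sets bits 3 8 10 -> bits=000100001010
Op 2: insert bat -> sets bits 4 8 10 -> bits=000110001010
Op 3: insert yak -> sets bits 1 6 9 -> bits=010110101110
Op 4: query pig -> checks bit0=0, bit7=0, bit10=1 (has a 0) -> no
Op 5: query dog -> checks bit3=1, bit8=1, bit10=1 (all 1) -> maybe
Op 6: insert gnu -> sets bits 2 6 9 -> bits=011110101110
Op 7: insert pig -> sets bits 0 7 10 -> bits=111110111110
Op 8: insert ant -> sets bits 0 3 8 -> bits=111110111110
Op 9: query gnu -> checks bit2=1, bit6=1, bit9=1 (all 1) -> maybe
Op 10: query yak -> checks bit1=1, bit6=1, bit9=1 (all 1) -> maybe
Op 11: query dog -> checks bit3=1, bit8=1, bit10=1 (all 1) -> maybe
Query results in order: no maybe maybe maybe maybe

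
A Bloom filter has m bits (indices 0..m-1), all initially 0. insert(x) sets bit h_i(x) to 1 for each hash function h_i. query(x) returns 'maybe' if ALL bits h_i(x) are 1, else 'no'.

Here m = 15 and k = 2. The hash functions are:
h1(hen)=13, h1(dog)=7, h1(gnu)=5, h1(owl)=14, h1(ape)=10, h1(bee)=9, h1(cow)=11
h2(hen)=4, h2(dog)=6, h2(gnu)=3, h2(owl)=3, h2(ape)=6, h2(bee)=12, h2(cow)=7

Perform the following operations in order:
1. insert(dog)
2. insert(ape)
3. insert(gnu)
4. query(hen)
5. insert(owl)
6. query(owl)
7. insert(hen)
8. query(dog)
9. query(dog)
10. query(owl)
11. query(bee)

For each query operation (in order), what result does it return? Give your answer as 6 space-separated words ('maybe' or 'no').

Answer: no maybe maybe maybe maybe no

Derivation:
Start: bits=000000000000000
Op 1: insert dog -> sets bits 6 7 -> bits=000000110000000
Op 2: insert ape -> sets bits 6 10 -> bits=000000110010000
Op 3: insert gnu -> sets bits 3 5 -> bits=000101110010000
Op 4: query hen -> checks bit4=0, bit13=0 (has a 0) -> no
Op 5: insert owl -> sets bits 3 14 -> bits=000101110010001
Op 6: query owl -> checks bit3=1, bit14=1 (all 1) -> maybe
Op 7: insert hen -> sets bits 4 13 -> bits=000111110010011
Op 8: query dog -> checks bit6=1, bit7=1 (all 1) -> maybe
Op 9: query dog -> checks bit6=1, bit7=1 (all 1) -> maybe
Op 10: query owl -> checks bit3=1, bit14=1 (all 1) -> maybe
Op 11: query bee -> checks bit9=0, bit12=0 (has a 0) -> no
Query results in order: no maybe maybe maybe maybe no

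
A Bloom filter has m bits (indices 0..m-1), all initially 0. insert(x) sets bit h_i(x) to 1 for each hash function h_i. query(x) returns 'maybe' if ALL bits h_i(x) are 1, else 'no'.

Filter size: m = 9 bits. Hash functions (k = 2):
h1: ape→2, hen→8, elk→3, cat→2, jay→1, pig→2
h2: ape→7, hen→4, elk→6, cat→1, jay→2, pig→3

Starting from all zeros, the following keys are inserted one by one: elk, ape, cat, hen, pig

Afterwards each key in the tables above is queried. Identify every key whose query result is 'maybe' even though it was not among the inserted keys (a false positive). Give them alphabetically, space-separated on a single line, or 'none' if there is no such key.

Start: bits=000000000
After insert 'elk': sets bits 3 6 -> bits=000100100
After insert 'ape': sets bits 2 7 -> bits=001100110
After insert 'cat': sets bits 1 2 -> bits=011100110
After insert 'hen': sets bits 4 8 -> bits=011110111
After insert 'pig': sets bits 2 3 -> bits=011110111
Not inserted: jay — query each against bits=011110111:
query jay: checks bit1=1, bit2=1 (all 1) -> maybe => FALSE POSITIVE
False positives (alphabetical): jay

Answer: jay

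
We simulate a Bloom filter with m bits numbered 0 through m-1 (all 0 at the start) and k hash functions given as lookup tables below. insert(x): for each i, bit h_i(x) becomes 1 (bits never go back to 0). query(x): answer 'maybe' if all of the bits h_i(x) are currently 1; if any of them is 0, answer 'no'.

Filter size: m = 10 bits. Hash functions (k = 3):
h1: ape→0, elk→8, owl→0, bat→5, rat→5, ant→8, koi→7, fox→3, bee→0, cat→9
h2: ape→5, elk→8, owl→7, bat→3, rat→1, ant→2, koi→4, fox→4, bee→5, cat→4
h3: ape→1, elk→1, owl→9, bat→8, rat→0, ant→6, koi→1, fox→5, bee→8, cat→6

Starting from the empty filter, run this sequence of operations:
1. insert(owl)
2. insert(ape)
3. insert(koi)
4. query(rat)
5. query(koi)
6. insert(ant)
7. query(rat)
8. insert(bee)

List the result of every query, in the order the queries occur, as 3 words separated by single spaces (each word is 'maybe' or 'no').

Answer: maybe maybe maybe

Derivation:
Start: bits=0000000000
Op 1: insert owl -> sets bits 0 7 9 -> bits=1000000101
Op 2: insert ape -> sets bits 0 1 5 -> bits=1100010101
Op 3: insert koi -> sets bits 1 4 7 -> bits=1100110101
Op 4: query rat -> checks bit0=1, bit1=1, bit5=1 (all 1) -> maybe
Op 5: query koi -> checks bit1=1, bit4=1, bit7=1 (all 1) -> maybe
Op 6: insert ant -> sets bits 2 6 8 -> bits=1110111111
Op 7: query rat -> checks bit0=1, bit1=1, bit5=1 (all 1) -> maybe
Op 8: insert bee -> sets bits 0 5 8 -> bits=1110111111
Query results in order: maybe maybe maybe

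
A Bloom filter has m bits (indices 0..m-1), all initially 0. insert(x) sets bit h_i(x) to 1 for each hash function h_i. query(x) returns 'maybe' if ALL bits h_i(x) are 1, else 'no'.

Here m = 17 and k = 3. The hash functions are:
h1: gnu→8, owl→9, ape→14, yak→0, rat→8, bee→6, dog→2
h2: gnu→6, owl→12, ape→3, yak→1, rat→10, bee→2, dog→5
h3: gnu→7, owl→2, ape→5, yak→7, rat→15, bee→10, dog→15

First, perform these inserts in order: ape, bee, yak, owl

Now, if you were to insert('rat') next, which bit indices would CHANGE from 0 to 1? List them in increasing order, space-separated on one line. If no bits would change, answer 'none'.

Answer: 8 15

Derivation:
Start: bits=00000000000000000
After insert 'ape': sets bits 3 5 14 -> bits=00010100000000100
After insert 'bee': sets bits 2 6 10 -> bits=00110110001000100
After insert 'yak': sets bits 0 1 7 -> bits=11110111001000100
After insert 'owl': sets bits 2 9 12 -> bits=11110111011010100
insert 'rat' would touch bits 8 10 15; currently bit8=0, bit10=1, bit15=0
Bits that are 0 among those (would change 0->1): 8 15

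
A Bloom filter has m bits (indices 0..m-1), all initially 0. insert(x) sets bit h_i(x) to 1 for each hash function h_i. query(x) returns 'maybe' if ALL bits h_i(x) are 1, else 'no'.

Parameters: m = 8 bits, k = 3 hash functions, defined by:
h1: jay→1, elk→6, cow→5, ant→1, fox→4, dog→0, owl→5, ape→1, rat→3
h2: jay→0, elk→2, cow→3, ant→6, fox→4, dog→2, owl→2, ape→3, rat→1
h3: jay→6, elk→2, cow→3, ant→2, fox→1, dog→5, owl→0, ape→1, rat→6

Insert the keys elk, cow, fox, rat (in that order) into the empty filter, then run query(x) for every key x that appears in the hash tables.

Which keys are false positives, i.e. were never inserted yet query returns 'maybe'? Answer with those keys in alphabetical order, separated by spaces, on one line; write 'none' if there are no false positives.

Start: bits=00000000
After insert 'elk': sets bits 2 6 -> bits=00100010
After insert 'cow': sets bits 3 5 -> bits=00110110
After insert 'fox': sets bits 1 4 -> bits=01111110
After insert 'rat': sets bits 1 3 6 -> bits=01111110
Not inserted: ant ape dog jay owl — query each against bits=01111110:
query ant: checks bit1=1, bit2=1, bit6=1 (all 1) -> maybe => FALSE POSITIVE
query ape: checks bit1=1, bit3=1 (all 1) -> maybe => FALSE POSITIVE
query dog: checks bit0=0, bit2=1, bit5=1 (has a 0) -> no => not a false positive
query jay: checks bit0=0, bit1=1, bit6=1 (has a 0) -> no => not a false positive
query owl: checks bit0=0, bit2=1, bit5=1 (has a 0) -> no => not a false positive
False positives (alphabetical): ant ape

Answer: ant ape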